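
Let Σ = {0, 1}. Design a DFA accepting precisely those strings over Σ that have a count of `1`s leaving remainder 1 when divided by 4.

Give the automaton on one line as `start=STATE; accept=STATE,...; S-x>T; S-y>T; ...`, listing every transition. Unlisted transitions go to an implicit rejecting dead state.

start=q0; accept=q1; q0-0>q0; q0-1>q1; q1-0>q1; q1-1>q2; q2-0>q2; q2-1>q3; q3-0>q3; q3-1>q0

Keep the running count of `1`s modulo 4: each `1` advances along the cycle q0 → q1 → q2 → q3 → q0 while other symbols loop. Accept at q1.
4 states suffice.
        0   1  
>  q0   q0  q1 
 * q1   q1  q2 
   q2   q2  q3 
   q3   q3  q0 
(> = start, * = accepting)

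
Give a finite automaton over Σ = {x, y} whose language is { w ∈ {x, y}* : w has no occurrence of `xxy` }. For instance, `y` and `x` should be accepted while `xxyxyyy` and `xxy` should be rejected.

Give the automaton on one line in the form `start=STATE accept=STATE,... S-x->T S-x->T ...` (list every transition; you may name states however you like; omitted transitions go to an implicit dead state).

start=q0 accept=q0,q1,q2 q0-x->q1 q0-y->q0 q1-x->q2 q1-y->q0 q2-x->q2 q2-y->q3 q3-x->q3 q3-y->q3

This is the complement of 'contains `xxy`'. Use the same substring-matching states — q0 through q3 holding how much of `xxy` has just been matched — but flip the accepting set: everything except the trap q3 accepts.
        x   y  
>* q0   q1  q0 
 * q1   q2  q0 
 * q2   q2  q3 
   q3   q3  q3 
(> = start, * = accepting)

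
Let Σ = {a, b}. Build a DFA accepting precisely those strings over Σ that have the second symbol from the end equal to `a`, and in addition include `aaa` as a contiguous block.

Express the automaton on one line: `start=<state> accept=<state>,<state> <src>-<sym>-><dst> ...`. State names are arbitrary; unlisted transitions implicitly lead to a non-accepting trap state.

start=S0 accept=S3,S4 S0-a->S1 S0-b->S0 S1-a->S2 S1-b->S0 S2-a->S3 S2-b->S0 S3-a->S3 S3-b->S4 S4-a->S5 S4-b->S6 S5-a->S3 S5-b->S4 S6-a->S5 S6-b->S6

Run two small machines in parallel and take their product. One (7 states) tracks the last 2 symbols read; the other (4 states) tracks whether and how much of `aaa` has been seen. Each combined state is a pair, one component from each; accept when both components accept. Minimizing collapses redundant product states.
With 7 states:
        a   b  
>  S0   S1  S0 
   S1   S2  S0 
   S2   S3  S0 
 * S3   S3  S4 
 * S4   S5  S6 
   S5   S3  S4 
   S6   S5  S6 
(> = start, * = accepting)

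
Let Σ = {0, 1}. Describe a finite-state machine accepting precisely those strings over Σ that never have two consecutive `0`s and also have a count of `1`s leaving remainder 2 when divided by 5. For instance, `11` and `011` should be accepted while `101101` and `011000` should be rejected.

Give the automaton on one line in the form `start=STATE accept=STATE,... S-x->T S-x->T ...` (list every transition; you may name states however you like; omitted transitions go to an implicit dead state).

Handle the two conditions separately and then intersect. The first has 3 states tracking partial matches of the forbidden pattern `00`; the second has 5 states tracking the count of `1`s modulo 5. A product state is a pair (one from each), accepting exactly when both do.
With 15 states:
          0    1  
>  q0     q1   q2 
   q1     q3   q2 
   q2     q4   q5 
   q3     q3   q6 
   q4     q6   q5 
 * q5     q7   q8 
   q6     q6   q9 
 * q7     q9   q8 
   q8    q10  q11 
   q9     q9  q12 
   q10   q12  q11 
   q11   q13   q0 
   q12   q12  q14 
   q13   q14   q0 
   q14   q14   q3 
(> = start, * = accepting)

start=q0 accept=q5,q7 q0-0->q1 q0-1->q2 q1-0->q3 q1-1->q2 q2-0->q4 q2-1->q5 q3-0->q3 q3-1->q6 q4-0->q6 q4-1->q5 q5-0->q7 q5-1->q8 q6-0->q6 q6-1->q9 q7-0->q9 q7-1->q8 q8-0->q10 q8-1->q11 q9-0->q9 q9-1->q12 q10-0->q12 q10-1->q11 q11-0->q13 q11-1->q0 q12-0->q12 q12-1->q14 q13-0->q14 q13-1->q0 q14-0->q14 q14-1->q3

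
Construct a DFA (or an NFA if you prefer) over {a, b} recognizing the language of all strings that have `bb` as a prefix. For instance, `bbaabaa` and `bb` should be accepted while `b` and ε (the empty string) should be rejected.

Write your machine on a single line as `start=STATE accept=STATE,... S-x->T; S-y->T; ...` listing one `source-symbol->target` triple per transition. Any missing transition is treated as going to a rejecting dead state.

Check the first 2 symbols one by one: q0 through q1 record how many have matched `bb` so far; any wrong symbol goes to the dead state q3. After all 2 match we enter the accepting sink q2.
        a   b  
>  q0   q3  q1 
   q1   q3  q2 
 * q2   q2  q2 
   q3   q3  q3 
(> = start, * = accepting)

start=q0; accept=q2; q0-a->q3; q0-b->q1; q1-a->q3; q1-b->q2; q2-a->q2; q2-b->q2; q3-a->q3; q3-b->q3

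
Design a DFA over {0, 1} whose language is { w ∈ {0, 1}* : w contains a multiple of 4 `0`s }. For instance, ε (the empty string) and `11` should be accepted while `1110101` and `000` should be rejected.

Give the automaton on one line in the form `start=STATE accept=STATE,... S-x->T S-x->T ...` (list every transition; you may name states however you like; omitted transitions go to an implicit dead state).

Keep the running count of `0`s modulo 4: each `0` advances along the cycle S0 → S1 → S2 → S3 → S0 while other symbols loop. Accept at S0.
        0   1  
>* S0   S1  S0 
   S1   S2  S1 
   S2   S3  S2 
   S3   S0  S3 
(> = start, * = accepting)

start=S0 accept=S0 S0-0->S1 S0-1->S0 S1-0->S2 S1-1->S1 S2-0->S3 S2-1->S2 S3-0->S0 S3-1->S3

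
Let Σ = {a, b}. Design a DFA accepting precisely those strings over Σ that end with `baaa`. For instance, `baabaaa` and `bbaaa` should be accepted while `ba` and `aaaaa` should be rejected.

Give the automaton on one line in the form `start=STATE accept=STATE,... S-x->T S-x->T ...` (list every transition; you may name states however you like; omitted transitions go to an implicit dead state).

Let each state record the length of the longest suffix of the input read so far that is also a prefix of `baaa`. q1 means the last symbol is `b`; q2 means the last 2 symbols are `ba`; q3 means the last 3 symbols are `baa`; q4 means the last 4 symbols are `baaa`. Accept only at q4, where the string currently ends in `baaa`.
5 states suffice.
        a   b  
>  q0   q0  q1 
   q1   q2  q1 
   q2   q3  q1 
   q3   q4  q1 
 * q4   q0  q1 
(> = start, * = accepting)

start=q0 accept=q4 q0-a->q0 q0-b->q1 q1-a->q2 q1-b->q1 q2-a->q3 q2-b->q1 q3-a->q4 q3-b->q1 q4-a->q0 q4-b->q1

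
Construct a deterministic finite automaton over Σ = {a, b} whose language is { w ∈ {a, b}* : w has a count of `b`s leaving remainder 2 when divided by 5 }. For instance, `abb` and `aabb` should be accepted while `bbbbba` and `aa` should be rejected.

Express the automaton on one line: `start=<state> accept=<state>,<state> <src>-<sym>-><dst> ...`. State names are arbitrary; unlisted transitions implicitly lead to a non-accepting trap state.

The only thing that matters is how many `b`s have appeared, reduced mod 5. Use one state per residue: S0 for 0, …, S4 for 4. Reading `b` moves to the next residue; anything else stays put. S2 is accepting.
A 5-state machine:
        a   b  
>  S0   S0  S1 
   S1   S1  S2 
 * S2   S2  S3 
   S3   S3  S4 
   S4   S4  S0 
(> = start, * = accepting)

start=S0 accept=S2 S0-a->S0 S0-b->S1 S1-a->S1 S1-b->S2 S2-a->S2 S2-b->S3 S3-a->S3 S3-b->S4 S4-a->S4 S4-b->S0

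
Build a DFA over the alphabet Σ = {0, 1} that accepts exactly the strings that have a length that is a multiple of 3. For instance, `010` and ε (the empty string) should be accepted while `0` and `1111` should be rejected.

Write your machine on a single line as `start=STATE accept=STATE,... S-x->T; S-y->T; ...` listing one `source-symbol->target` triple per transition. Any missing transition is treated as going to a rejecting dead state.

Only the length mod 3 matters, so use a 3-cycle: from any state, every input symbol moves to the next state, wrapping S2 back to S0. Mark S0 accepting.
        0   1  
>* S0   S1  S1 
   S1   S2  S2 
   S2   S0  S0 
(> = start, * = accepting)

start=S0; accept=S0; S0-0->S1; S0-1->S1; S1-0->S2; S1-1->S2; S2-0->S0; S2-1->S0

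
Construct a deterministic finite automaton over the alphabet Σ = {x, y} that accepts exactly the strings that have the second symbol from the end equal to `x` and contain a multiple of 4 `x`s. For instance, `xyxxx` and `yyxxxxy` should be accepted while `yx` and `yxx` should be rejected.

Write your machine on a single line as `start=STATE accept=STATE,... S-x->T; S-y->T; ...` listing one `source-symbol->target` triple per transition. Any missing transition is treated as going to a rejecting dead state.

Run two small machines in parallel and take their product. The first has 7 states tracking the last 2 symbols read; the second has 4 states tracking the count of `x`s modulo 4. A product state is a pair (one from each), accepting exactly when both do.
With 19 states:
          x    y  
>  S0     S1   S2 
   S1     S3   S4 
   S2     S5   S6 
   S3     S7   S8 
   S4     S9  S10 
   S5     S3   S4 
   S6     S5   S6 
   S7    S11  S12 
   S8    S13  S14 
   S9     S7   S8 
   S10    S9  S10 
 * S11   S15  S16 
   S12   S17  S18 
   S13   S11  S12 
   S14   S13  S14 
   S15    S3   S4 
 * S16    S5   S6 
   S17   S15  S16 
   S18   S17  S18 
(> = start, * = accepting)

start=S0; accept=S11,S16; S0-x->S1; S0-y->S2; S1-x->S3; S1-y->S4; S2-x->S5; S2-y->S6; S3-x->S7; S3-y->S8; S4-x->S9; S4-y->S10; S5-x->S3; S5-y->S4; S6-x->S5; S6-y->S6; S7-x->S11; S7-y->S12; S8-x->S13; S8-y->S14; S9-x->S7; S9-y->S8; S10-x->S9; S10-y->S10; S11-x->S15; S11-y->S16; S12-x->S17; S12-y->S18; S13-x->S11; S13-y->S12; S14-x->S13; S14-y->S14; S15-x->S3; S15-y->S4; S16-x->S5; S16-y->S6; S17-x->S15; S17-y->S16; S18-x->S17; S18-y->S18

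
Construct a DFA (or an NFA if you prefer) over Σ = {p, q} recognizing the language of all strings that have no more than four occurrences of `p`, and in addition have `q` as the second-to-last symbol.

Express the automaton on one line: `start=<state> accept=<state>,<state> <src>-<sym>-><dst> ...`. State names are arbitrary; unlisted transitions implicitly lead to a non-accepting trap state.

Run two small machines in parallel and take their product. The first has 6 states tracking the count of `p`s, saturating at 5; the second has 7 states tracking the last 2 symbols read. A product state is a pair (one from each), accepting exactly when both do. Minimizing collapses redundant product states.
20 states suffice.
          p    q  
>  s0     s1   s2 
   s1     s3   s4 
   s2     s5   s6 
   s3     s7   s8 
   s4     s9  s10 
 * s5     s3   s4 
 * s6     s5   s6 
   s7    s11  s12 
   s8    s13  s14 
 * s9     s7   s8 
 * s10    s9  s10 
   s11   s15  s16 
   s12   s17  s18 
 * s13   s11  s12 
 * s14   s13  s14 
   s15   s15  s15 
   s16   s15  s19 
 * s17   s15  s16 
 * s18   s17  s18 
 * s19   s15  s19 
(> = start, * = accepting)

start=s0 accept=s5,s6,s9,s10,s13,s14,s17,s18,s19 s0-p->s1 s0-q->s2 s1-p->s3 s1-q->s4 s2-p->s5 s2-q->s6 s3-p->s7 s3-q->s8 s4-p->s9 s4-q->s10 s5-p->s3 s5-q->s4 s6-p->s5 s6-q->s6 s7-p->s11 s7-q->s12 s8-p->s13 s8-q->s14 s9-p->s7 s9-q->s8 s10-p->s9 s10-q->s10 s11-p->s15 s11-q->s16 s12-p->s17 s12-q->s18 s13-p->s11 s13-q->s12 s14-p->s13 s14-q->s14 s15-p->s15 s15-q->s15 s16-p->s15 s16-q->s19 s17-p->s15 s17-q->s16 s18-p->s17 s18-q->s18 s19-p->s15 s19-q->s19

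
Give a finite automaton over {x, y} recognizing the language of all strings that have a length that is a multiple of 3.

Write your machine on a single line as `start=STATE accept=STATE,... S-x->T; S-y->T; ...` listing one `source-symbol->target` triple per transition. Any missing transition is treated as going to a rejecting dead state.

Count input length modulo 3: every symbol advances one step around the cycle S0 → S1 → S2 → S0. Accept at S0.
With 3 states:
        x   y  
>* S0   S1  S1 
   S1   S2  S2 
   S2   S0  S0 
(> = start, * = accepting)

start=S0; accept=S0; S0-x->S1; S0-y->S1; S1-x->S2; S1-y->S2; S2-x->S0; S2-y->S0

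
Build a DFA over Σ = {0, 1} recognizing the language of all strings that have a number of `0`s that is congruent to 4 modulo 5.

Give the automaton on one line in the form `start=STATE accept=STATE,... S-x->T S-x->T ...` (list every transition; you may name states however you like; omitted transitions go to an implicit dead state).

The only thing that matters is how many `0`s have appeared, reduced mod 5. Use one state per residue: A for 0, …, E for 4. Reading `0` moves to the next residue; anything else stays put. E is accepting.
       0  1 
>  A   B  A 
   B   C  B 
   C   D  C 
   D   E  D 
 * E   A  E 
(> = start, * = accepting)

start=A accept=E A-0->B A-1->A B-0->C B-1->B C-0->D C-1->C D-0->E D-1->D E-0->A E-1->E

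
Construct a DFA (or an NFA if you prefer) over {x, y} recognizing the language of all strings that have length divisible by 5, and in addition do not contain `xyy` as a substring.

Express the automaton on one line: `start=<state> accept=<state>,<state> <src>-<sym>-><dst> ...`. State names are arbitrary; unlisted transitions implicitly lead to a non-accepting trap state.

start=q0 accept=q0,q14,q15 q0-x->q1 q0-y->q2 q1-x->q3 q1-y->q4 q2-x->q3 q2-y->q5 q3-x->q6 q3-y->q7 q4-x->q6 q4-y->q8 q5-x->q6 q5-y->q9 q6-x->q10 q6-y->q11 q7-x->q10 q7-y->q12 q8-x->q12 q8-y->q12 q9-x->q10 q9-y->q13 q10-x->q14 q10-y->q15 q11-x->q14 q11-y->q16 q12-x->q16 q12-y->q16 q13-x->q14 q13-y->q0 q14-x->q1 q14-y->q17 q15-x->q1 q15-y->q18 q16-x->q18 q16-y->q18 q17-x->q3 q17-y->q19 q18-x->q19 q18-y->q19 q19-x->q8 q19-y->q8

Handle the two conditions separately and then intersect. One (5 states) tracks the input length modulo 5; the other (4 states) tracks partial matches of the forbidden pattern `xyy`. Each combined state is a pair, one component from each; accept when both components accept.
20 states suffice.
          x    y  
>* q0     q1   q2 
   q1     q3   q4 
   q2     q3   q5 
   q3     q6   q7 
   q4     q6   q8 
   q5     q6   q9 
   q6    q10  q11 
   q7    q10  q12 
   q8    q12  q12 
   q9    q10  q13 
   q10   q14  q15 
   q11   q14  q16 
   q12   q16  q16 
   q13   q14   q0 
 * q14    q1  q17 
 * q15    q1  q18 
   q16   q18  q18 
   q17    q3  q19 
   q18   q19  q19 
   q19    q8   q8 
(> = start, * = accepting)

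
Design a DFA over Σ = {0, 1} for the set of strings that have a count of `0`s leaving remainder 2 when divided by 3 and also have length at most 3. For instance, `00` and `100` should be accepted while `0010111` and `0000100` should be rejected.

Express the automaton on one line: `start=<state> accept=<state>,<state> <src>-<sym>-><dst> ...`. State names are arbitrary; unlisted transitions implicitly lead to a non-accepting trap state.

start=s0 accept=s3,s7 s0-0->s1 s0-1->s2 s1-0->s3 s1-1->s4 s2-0->s4 s2-1->s5 s3-0->s6 s3-1->s7 s4-0->s7 s4-1->s8 s5-0->s8 s5-1->s6 s6-0->s9 s6-1->s10 s7-0->s10 s7-1->s11 s8-0->s11 s8-1->s9 s9-0->s11 s9-1->s9 s10-0->s9 s10-1->s10 s11-0->s10 s11-1->s11

Build one automaton per condition and run them in lockstep. One (3 states) tracks the count of `0`s modulo 3; the other (5 states) tracks the input length, saturating at 4. Each combined state is a pair, one component from each; accept when both components accept.
          0    1  
>  s0     s1   s2 
   s1     s3   s4 
   s2     s4   s5 
 * s3     s6   s7 
   s4     s7   s8 
   s5     s8   s6 
   s6     s9  s10 
 * s7    s10  s11 
   s8    s11   s9 
   s9    s11   s9 
   s10    s9  s10 
   s11   s10  s11 
(> = start, * = accepting)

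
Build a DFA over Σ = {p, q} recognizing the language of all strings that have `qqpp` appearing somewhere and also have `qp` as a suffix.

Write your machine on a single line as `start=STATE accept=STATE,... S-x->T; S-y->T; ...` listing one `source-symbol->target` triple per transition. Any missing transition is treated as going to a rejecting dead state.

Run two small machines in parallel and take their product. The first has 5 states tracking whether and how much of `qqpp` has been seen; the second has 3 states tracking how much of the suffix `qp` has currently been matched. A product state is a pair (one from each), accepting exactly when both do. Equivalent product states are then merged.
With 7 states:
       p  q 
>  A   A  B 
   B   A  C 
   C   D  C 
   D   E  B 
   E   E  F 
   F   G  F 
 * G   E  F 
(> = start, * = accepting)

start=A; accept=G; A-p->A; A-q->B; B-p->A; B-q->C; C-p->D; C-q->C; D-p->E; D-q->B; E-p->E; E-q->F; F-p->G; F-q->F; G-p->E; G-q->F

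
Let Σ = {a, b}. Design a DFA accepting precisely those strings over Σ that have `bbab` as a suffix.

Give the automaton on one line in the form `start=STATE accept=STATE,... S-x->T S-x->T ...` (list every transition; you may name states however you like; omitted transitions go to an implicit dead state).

start=S0 accept=S4 S0-a->S0 S0-b->S1 S1-a->S0 S1-b->S2 S2-a->S3 S2-b->S2 S3-a->S0 S3-b->S4 S4-a->S0 S4-b->S2

Remember how much of `bbab` the current input suffix matches. State S0 means no match yet; S1 means the last symbol is `b`; S2 means the last 2 symbols are `bb`; S3 means the last 3 symbols are `bba`; S4 means the last 4 symbols are `bbab`. Only S4 accepts. On a mismatch, fall back to the longest proper suffix that is still a prefix of `bbab`.
A 5-state machine:
        a   b  
>  S0   S0  S1 
   S1   S0  S2 
   S2   S3  S2 
   S3   S0  S4 
 * S4   S0  S2 
(> = start, * = accepting)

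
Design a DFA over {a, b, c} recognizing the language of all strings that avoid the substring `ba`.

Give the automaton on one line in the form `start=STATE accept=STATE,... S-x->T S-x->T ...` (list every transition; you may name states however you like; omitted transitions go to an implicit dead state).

Track partial matches of the forbidden pattern `ba`. State s2 is a dead state reached once `ba` has occurred; every other state accepts. s0 means no part of `ba` is currently matched.
3 states suffice.
        a   b   c  
>* s0   s0  s1  s0 
 * s1   s2  s1  s0 
   s2   s2  s2  s2 
(> = start, * = accepting)

start=s0 accept=s0,s1 s0-a->s0 s0-b->s1 s0-c->s0 s1-a->s2 s1-b->s1 s1-c->s0 s2-a->s2 s2-b->s2 s2-c->s2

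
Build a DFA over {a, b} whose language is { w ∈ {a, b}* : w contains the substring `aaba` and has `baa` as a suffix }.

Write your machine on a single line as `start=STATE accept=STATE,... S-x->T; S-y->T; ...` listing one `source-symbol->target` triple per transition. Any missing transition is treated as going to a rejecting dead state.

start=S0; accept=S8; S0-a->S1; S0-b->S2; S1-a->S3; S1-b->S2; S2-a->S4; S2-b->S2; S3-a->S3; S3-b->S5; S4-a->S6; S4-b->S2; S5-a->S7; S5-b->S2; S6-a->S3; S6-b->S5; S7-a->S8; S7-b->S9; S8-a->S10; S8-b->S9; S9-a->S7; S9-b->S9; S10-a->S10; S10-b->S9

Build one automaton per condition and run them in lockstep. The first has 5 states tracking whether and how much of `aaba` has been seen; the second has 4 states tracking how much of the suffix `baa` has currently been matched. A product state is a pair (one from each), accepting exactly when both do.
          a    b  
>  S0     S1   S2 
   S1     S3   S2 
   S2     S4   S2 
   S3     S3   S5 
   S4     S6   S2 
   S5     S7   S2 
   S6     S3   S5 
   S7     S8   S9 
 * S8    S10   S9 
   S9     S7   S9 
   S10   S10   S9 
(> = start, * = accepting)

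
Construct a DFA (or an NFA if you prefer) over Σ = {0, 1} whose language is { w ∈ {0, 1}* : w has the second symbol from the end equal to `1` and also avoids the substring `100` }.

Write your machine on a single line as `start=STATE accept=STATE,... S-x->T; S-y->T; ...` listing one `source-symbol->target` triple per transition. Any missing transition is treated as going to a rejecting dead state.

Build one automaton per condition and run them in lockstep. The first has 7 states tracking the last 2 symbols read; the second has 4 states tracking partial matches of the forbidden pattern `100`. A product state is a pair (one from each), accepting exactly when both do.
An 11-state machine:
          0    1  
>  s0     s1   s2 
   s1     s3   s4 
   s2     s5   s6 
   s3     s3   s4 
   s4     s5   s6 
 * s5     s7   s4 
 * s6     s5   s6 
   s7     s7   s8 
   s8     s9  s10 
   s9     s7   s8 
   s10    s9  s10 
(> = start, * = accepting)

start=s0; accept=s5,s6; s0-0->s1; s0-1->s2; s1-0->s3; s1-1->s4; s2-0->s5; s2-1->s6; s3-0->s3; s3-1->s4; s4-0->s5; s4-1->s6; s5-0->s7; s5-1->s4; s6-0->s5; s6-1->s6; s7-0->s7; s7-1->s8; s8-0->s9; s8-1->s10; s9-0->s7; s9-1->s8; s10-0->s9; s10-1->s10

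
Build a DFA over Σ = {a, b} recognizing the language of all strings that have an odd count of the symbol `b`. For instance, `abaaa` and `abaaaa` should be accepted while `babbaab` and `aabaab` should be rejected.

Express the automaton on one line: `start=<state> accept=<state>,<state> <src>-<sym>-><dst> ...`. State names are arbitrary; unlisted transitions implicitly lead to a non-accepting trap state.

Keep the running count of `b`s modulo 2: each `b` advances along the cycle q0 → q1 → q0 while other symbols loop. Accept at q1.
With 2 states:
        a   b  
>  q0   q0  q1 
 * q1   q1  q0 
(> = start, * = accepting)

start=q0 accept=q1 q0-a->q0 q0-b->q1 q1-a->q1 q1-b->q0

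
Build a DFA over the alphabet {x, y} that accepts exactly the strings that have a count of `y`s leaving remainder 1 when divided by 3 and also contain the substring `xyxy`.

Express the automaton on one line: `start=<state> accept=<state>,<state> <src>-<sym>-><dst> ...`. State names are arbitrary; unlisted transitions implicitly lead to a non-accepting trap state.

start=q0 accept=q14 q0-x->q1 q0-y->q2 q1-x->q1 q1-y->q3 q2-x->q4 q2-y->q5 q3-x->q6 q3-y->q5 q4-x->q4 q4-y->q7 q5-x->q8 q5-y->q0 q6-x->q4 q6-y->q9 q7-x->q10 q7-y->q0 q8-x->q8 q8-y->q11 q9-x->q9 q9-y->q12 q10-x->q8 q10-y->q12 q11-x->q13 q11-y->q2 q12-x->q12 q12-y->q14 q13-x->q1 q13-y->q14 q14-x->q14 q14-y->q9

Build one automaton per condition and run them in lockstep. One (3 states) tracks the count of `y`s modulo 3; the other (5 states) tracks whether and how much of `xyxy` has been seen. Each combined state is a pair, one component from each; accept when both components accept.
With 15 states:
          x    y  
>  q0     q1   q2 
   q1     q1   q3 
   q2     q4   q5 
   q3     q6   q5 
   q4     q4   q7 
   q5     q8   q0 
   q6     q4   q9 
   q7    q10   q0 
   q8     q8  q11 
   q9     q9  q12 
   q10    q8  q12 
   q11   q13   q2 
   q12   q12  q14 
   q13    q1  q14 
 * q14   q14   q9 
(> = start, * = accepting)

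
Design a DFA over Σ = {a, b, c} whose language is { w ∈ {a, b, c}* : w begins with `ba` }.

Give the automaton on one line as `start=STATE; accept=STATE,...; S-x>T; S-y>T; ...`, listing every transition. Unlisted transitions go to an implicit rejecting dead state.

start=S0; accept=S2; S0-a>S3; S0-b>S1; S0-c>S3; S1-a>S2; S1-b>S3; S1-c>S3; S2-a>S2; S2-b>S2; S2-c>S2; S3-a>S3; S3-b>S3; S3-c>S3

Check the first 2 symbols one by one: S0 through S1 record how many have matched `ba` so far; any wrong symbol goes to the dead state S3. After all 2 match we enter the accepting sink S2.
        a   b   c  
>  S0   S3  S1  S3 
   S1   S2  S3  S3 
 * S2   S2  S2  S2 
   S3   S3  S3  S3 
(> = start, * = accepting)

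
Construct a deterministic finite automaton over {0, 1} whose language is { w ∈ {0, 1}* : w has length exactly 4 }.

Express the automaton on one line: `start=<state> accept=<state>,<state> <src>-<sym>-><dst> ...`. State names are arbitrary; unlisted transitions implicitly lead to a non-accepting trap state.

start=S0 accept=S4 S0-0->S1 S0-1->S1 S1-0->S2 S1-1->S2 S2-0->S3 S2-1->S3 S3-0->S4 S3-1->S4 S4-0->S5 S4-1->S5 S5-0->S5 S5-1->S5

Count input length up to 5: every symbol moves from S0 toward S5, which means 'more than 4' and absorbs. Accept from {S4}.
With 6 states:
        0   1  
>  S0   S1  S1 
   S1   S2  S2 
   S2   S3  S3 
   S3   S4  S4 
 * S4   S5  S5 
   S5   S5  S5 
(> = start, * = accepting)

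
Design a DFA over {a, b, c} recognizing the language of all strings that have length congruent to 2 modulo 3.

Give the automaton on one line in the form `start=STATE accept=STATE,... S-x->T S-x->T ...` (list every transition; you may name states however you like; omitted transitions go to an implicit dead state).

Only the length mod 3 matters, so use a 3-cycle: from any state, every input symbol moves to the next state, wrapping q2 back to q0. Mark q2 accepting.
        a   b   c  
>  q0   q1  q1  q1 
   q1   q2  q2  q2 
 * q2   q0  q0  q0 
(> = start, * = accepting)

start=q0 accept=q2 q0-a->q1 q0-b->q1 q0-c->q1 q1-a->q2 q1-b->q2 q1-c->q2 q2-a->q0 q2-b->q0 q2-c->q0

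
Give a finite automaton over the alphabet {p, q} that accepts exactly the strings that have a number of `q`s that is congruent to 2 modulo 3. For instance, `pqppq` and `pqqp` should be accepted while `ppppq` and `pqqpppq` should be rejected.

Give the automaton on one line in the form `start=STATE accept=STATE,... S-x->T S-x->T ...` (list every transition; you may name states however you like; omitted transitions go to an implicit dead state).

Keep the running count of `q`s modulo 3: each `q` advances along the cycle S0 → S1 → S2 → S0 while other symbols loop. Accept at S2.
A 3-state machine:
        p   q  
>  S0   S0  S1 
   S1   S1  S2 
 * S2   S2  S0 
(> = start, * = accepting)

start=S0 accept=S2 S0-p->S0 S0-q->S1 S1-p->S1 S1-q->S2 S2-p->S2 S2-q->S0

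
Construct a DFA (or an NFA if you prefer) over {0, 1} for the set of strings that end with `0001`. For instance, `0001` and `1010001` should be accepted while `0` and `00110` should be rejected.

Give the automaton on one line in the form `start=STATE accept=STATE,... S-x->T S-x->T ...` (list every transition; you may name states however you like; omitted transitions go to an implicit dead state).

start=S0 accept=S4 S0-0->S1 S0-1->S0 S1-0->S2 S1-1->S0 S2-0->S3 S2-1->S0 S3-0->S3 S3-1->S4 S4-0->S1 S4-1->S0

Let each state record the length of the longest suffix of the input read so far that is also a prefix of `0001`. S1 means the last symbol is `0`; S2 means the last 2 symbols are `00`; S3 means the last 3 symbols are `000`; S4 means the last 4 symbols are `0001`. Accept only at S4, where the string currently ends in `0001`.
        0   1  
>  S0   S1  S0 
   S1   S2  S0 
   S2   S3  S0 
   S3   S3  S4 
 * S4   S1  S0 
(> = start, * = accepting)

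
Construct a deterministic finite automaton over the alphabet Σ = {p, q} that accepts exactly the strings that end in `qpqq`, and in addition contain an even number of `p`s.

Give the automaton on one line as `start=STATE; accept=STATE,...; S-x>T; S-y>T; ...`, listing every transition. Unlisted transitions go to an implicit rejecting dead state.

start=s0; accept=s5; s0-p>s1; s0-q>s0; s1-p>s0; s1-q>s2; s2-p>s3; s2-q>s2; s3-p>s1; s3-q>s4; s4-p>s1; s4-q>s5; s5-p>s1; s5-q>s0

Run two small machines in parallel and take their product. One (5 states) tracks how much of the suffix `qpqq` has currently been matched; the other (2 states) tracks the count of `p`s modulo 2. Each combined state is a pair, one component from each; accept when both components accept. Equivalent product states are then merged.
A 6-state machine:
        p   q  
>  s0   s1  s0 
   s1   s0  s2 
   s2   s3  s2 
   s3   s1  s4 
   s4   s1  s5 
 * s5   s1  s0 
(> = start, * = accepting)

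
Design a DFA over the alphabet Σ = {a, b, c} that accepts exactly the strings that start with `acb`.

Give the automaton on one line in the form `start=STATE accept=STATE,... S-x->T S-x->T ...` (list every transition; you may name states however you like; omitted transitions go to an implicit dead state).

start=q0 accept=q3 q0-a->q1 q0-b->q4 q0-c->q4 q1-a->q4 q1-b->q4 q1-c->q2 q2-a->q4 q2-b->q3 q2-c->q4 q3-a->q3 q3-b->q3 q3-c->q3 q4-a->q4 q4-b->q4 q4-c->q4

Check the first 3 symbols one by one: q0 through q2 record how many have matched `acb` so far; any wrong symbol goes to the dead state q4. After all 3 match we enter the accepting sink q3.
A 5-state machine:
        a   b   c  
>  q0   q1  q4  q4 
   q1   q4  q4  q2 
   q2   q4  q3  q4 
 * q3   q3  q3  q3 
   q4   q4  q4  q4 
(> = start, * = accepting)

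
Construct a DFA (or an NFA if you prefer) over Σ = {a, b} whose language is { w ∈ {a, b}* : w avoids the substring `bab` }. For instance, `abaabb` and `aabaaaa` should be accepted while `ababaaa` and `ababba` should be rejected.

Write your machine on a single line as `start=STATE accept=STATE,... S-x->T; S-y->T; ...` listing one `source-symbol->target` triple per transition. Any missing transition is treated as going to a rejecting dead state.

Track partial matches of the forbidden pattern `bab`. State q3 is a dead state reached once `bab` has occurred; every other state accepts. q0 means no part of `bab` is currently matched.
        a   b  
>* q0   q0  q1 
 * q1   q2  q1 
 * q2   q0  q3 
   q3   q3  q3 
(> = start, * = accepting)

start=q0; accept=q0,q1,q2; q0-a->q0; q0-b->q1; q1-a->q2; q1-b->q1; q2-a->q0; q2-b->q3; q3-a->q3; q3-b->q3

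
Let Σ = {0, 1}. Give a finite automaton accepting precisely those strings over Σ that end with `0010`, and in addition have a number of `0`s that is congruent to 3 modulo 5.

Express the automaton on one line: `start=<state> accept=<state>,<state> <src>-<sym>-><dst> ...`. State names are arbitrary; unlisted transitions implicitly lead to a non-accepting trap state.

Run two small machines in parallel and take their product. One (5 states) tracks how much of the suffix `0010` has currently been matched; the other (5 states) tracks the count of `0`s modulo 5. Each combined state is a pair, one component from each; accept when both components accept. Minimizing collapses redundant product states.
        0   1  
>  q0   q1  q0 
   q1   q2  q3 
   q2   q4  q5 
   q3   q6  q3 
   q4   q7  q4 
   q5   q8  q6 
   q6   q4  q6 
   q7   q0  q7 
 * q8   q7  q4 
(> = start, * = accepting)

start=q0 accept=q8 q0-0->q1 q0-1->q0 q1-0->q2 q1-1->q3 q2-0->q4 q2-1->q5 q3-0->q6 q3-1->q3 q4-0->q7 q4-1->q4 q5-0->q8 q5-1->q6 q6-0->q4 q6-1->q6 q7-0->q0 q7-1->q7 q8-0->q7 q8-1->q4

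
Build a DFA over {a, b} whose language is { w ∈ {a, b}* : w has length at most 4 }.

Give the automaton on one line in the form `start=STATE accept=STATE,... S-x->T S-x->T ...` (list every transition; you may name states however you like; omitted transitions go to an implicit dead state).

Count input length up to 5: every symbol moves from q0 toward q5, which means 'more than 4' and absorbs. Accept from {q0, q1, q2, q3, q4}.
        a   b  
>* q0   q1  q1 
 * q1   q2  q2 
 * q2   q3  q3 
 * q3   q4  q4 
 * q4   q5  q5 
   q5   q5  q5 
(> = start, * = accepting)

start=q0 accept=q0,q1,q2,q3,q4 q0-a->q1 q0-b->q1 q1-a->q2 q1-b->q2 q2-a->q3 q2-b->q3 q3-a->q4 q3-b->q4 q4-a->q5 q4-b->q5 q5-a->q5 q5-b->q5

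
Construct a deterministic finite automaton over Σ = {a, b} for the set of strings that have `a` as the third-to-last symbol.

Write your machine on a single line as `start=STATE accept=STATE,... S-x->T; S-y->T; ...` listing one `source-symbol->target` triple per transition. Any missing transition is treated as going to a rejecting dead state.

A DFA must remember the last 3 symbols (since which symbol is third-to-last isn't known until the input ends). Use one state per possible window of the last ≤3 symbols; accept from those whose window starts with `a`.
15 states suffice.
          a    b  
>  s0     s1   s2 
   s1     s3   s4 
   s2     s5   s6 
   s3     s7   s8 
   s4     s9  s10 
   s5    s11  s12 
   s6    s13  s14 
 * s7     s7   s8 
 * s8     s9  s10 
 * s9    s11  s12 
 * s10   s13  s14 
   s11    s7   s8 
   s12    s9  s10 
   s13   s11  s12 
   s14   s13  s14 
(> = start, * = accepting)

start=s0; accept=s7,s8,s9,s10; s0-a->s1; s0-b->s2; s1-a->s3; s1-b->s4; s2-a->s5; s2-b->s6; s3-a->s7; s3-b->s8; s4-a->s9; s4-b->s10; s5-a->s11; s5-b->s12; s6-a->s13; s6-b->s14; s7-a->s7; s7-b->s8; s8-a->s9; s8-b->s10; s9-a->s11; s9-b->s12; s10-a->s13; s10-b->s14; s11-a->s7; s11-b->s8; s12-a->s9; s12-b->s10; s13-a->s11; s13-b->s12; s14-a->s13; s14-b->s14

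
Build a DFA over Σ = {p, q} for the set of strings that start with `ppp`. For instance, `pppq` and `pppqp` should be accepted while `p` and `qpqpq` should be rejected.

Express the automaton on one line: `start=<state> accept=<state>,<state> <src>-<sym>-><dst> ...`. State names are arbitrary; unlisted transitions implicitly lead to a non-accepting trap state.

start=S0 accept=S3 S0-p->S1 S0-q->S4 S1-p->S2 S1-q->S4 S2-p->S3 S2-q->S4 S3-p->S3 S3-q->S3 S4-p->S4 S4-q->S4

Walk along `ppp` while the input agrees: from S0 take `p` to S1, and so on. Any deviation drops to the rejecting sink S4. Once S3 is reached the prefix is confirmed and every continuation is accepted.
With 5 states:
        p   q  
>  S0   S1  S4 
   S1   S2  S4 
   S2   S3  S4 
 * S3   S3  S3 
   S4   S4  S4 
(> = start, * = accepting)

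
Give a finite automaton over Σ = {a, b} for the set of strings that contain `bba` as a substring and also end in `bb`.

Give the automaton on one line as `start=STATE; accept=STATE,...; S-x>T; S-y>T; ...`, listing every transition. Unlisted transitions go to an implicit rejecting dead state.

Handle the two conditions separately and then intersect. One (4 states) tracks whether and how much of `bba` has been seen; the other (3 states) tracks how much of the suffix `bb` has currently been matched. Each combined state is a pair, one component from each; accept when both components accept.
        a   b  
>  s0   s0  s1 
   s1   s0  s2 
   s2   s3  s2 
   s3   s3  s4 
   s4   s3  s5 
 * s5   s3  s5 
(> = start, * = accepting)

start=s0; accept=s5; s0-a>s0; s0-b>s1; s1-a>s0; s1-b>s2; s2-a>s3; s2-b>s2; s3-a>s3; s3-b>s4; s4-a>s3; s4-b>s5; s5-a>s3; s5-b>s5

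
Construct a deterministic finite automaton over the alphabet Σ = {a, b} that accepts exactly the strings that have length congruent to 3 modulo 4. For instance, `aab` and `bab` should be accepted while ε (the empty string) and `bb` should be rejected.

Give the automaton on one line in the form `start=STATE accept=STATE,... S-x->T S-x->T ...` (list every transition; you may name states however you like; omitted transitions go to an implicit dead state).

start=S0 accept=S3 S0-a->S1 S0-b->S1 S1-a->S2 S1-b->S2 S2-a->S3 S2-b->S3 S3-a->S0 S3-b->S0

Only the length mod 4 matters, so use a 4-cycle: from any state, every input symbol moves to the next state, wrapping S3 back to S0. Mark S3 accepting.
        a   b  
>  S0   S1  S1 
   S1   S2  S2 
   S2   S3  S3 
 * S3   S0  S0 
(> = start, * = accepting)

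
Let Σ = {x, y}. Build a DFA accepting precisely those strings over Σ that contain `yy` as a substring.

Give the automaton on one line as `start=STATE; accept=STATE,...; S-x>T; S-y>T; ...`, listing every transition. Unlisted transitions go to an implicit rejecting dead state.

States S0..S1 record the length of the longest prefix of `yy` that matches the current input suffix. Reaching S2 means `yy` has been seen, and we stay there forever. Accept from S2.
With 3 states:
        x   y  
>  S0   S0  S1 
   S1   S0  S2 
 * S2   S2  S2 
(> = start, * = accepting)

start=S0; accept=S2; S0-x>S0; S0-y>S1; S1-x>S0; S1-y>S2; S2-x>S2; S2-y>S2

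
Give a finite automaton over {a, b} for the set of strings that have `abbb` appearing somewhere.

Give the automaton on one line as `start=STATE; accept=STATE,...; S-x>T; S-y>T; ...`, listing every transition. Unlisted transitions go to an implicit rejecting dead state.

start=q0; accept=q4; q0-a>q1; q0-b>q0; q1-a>q1; q1-b>q2; q2-a>q1; q2-b>q3; q3-a>q1; q3-b>q4; q4-a>q4; q4-b>q4

Track how much of `abbb` has been matched so far: state q0 is no progress, q4 is the absorbing accept state reached once `abbb` has occurred. Intermediate states record partial matches; on a mismatch, fall back to the longest reusable overlap.
A 5-state machine:
        a   b  
>  q0   q1  q0 
   q1   q1  q2 
   q2   q1  q3 
   q3   q1  q4 
 * q4   q4  q4 
(> = start, * = accepting)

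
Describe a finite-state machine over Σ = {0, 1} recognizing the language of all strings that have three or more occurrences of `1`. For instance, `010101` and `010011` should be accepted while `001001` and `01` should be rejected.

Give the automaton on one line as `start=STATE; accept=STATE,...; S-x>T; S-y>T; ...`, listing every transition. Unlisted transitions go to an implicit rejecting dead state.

Only the number of `1`s matters, and only up to 4. Make a chain S0 → S1 → S2 → S3 → S4 advanced by each `1` (with S4 absorbing); every other symbol self-loops. The accepting set is {S3, S4}.
        0   1  
>  S0   S0  S1 
   S1   S1  S2 
   S2   S2  S3 
 * S3   S3  S4 
 * S4   S4  S4 
(> = start, * = accepting)

start=S0; accept=S3,S4; S0-0>S0; S0-1>S1; S1-0>S1; S1-1>S2; S2-0>S2; S2-1>S3; S3-0>S3; S3-1>S4; S4-0>S4; S4-1>S4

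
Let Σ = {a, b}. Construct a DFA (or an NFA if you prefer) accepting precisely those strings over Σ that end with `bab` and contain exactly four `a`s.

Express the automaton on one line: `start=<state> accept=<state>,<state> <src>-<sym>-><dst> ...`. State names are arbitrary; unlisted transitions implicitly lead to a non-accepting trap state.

start=q0 accept=q20 q0-a->q1 q0-b->q2 q1-a->q3 q1-b->q4 q2-a->q5 q2-b->q2 q3-a->q6 q3-b->q7 q4-a->q8 q4-b->q4 q5-a->q3 q5-b->q9 q6-a->q10 q6-b->q11 q7-a->q12 q7-b->q7 q8-a->q6 q8-b->q13 q9-a->q8 q9-b->q4 q10-a->q14 q10-b->q15 q11-a->q16 q11-b->q11 q12-a->q10 q12-b->q17 q13-a->q12 q13-b->q7 q14-a->q14 q14-b->q18 q15-a->q19 q15-b->q15 q16-a->q14 q16-b->q20 q17-a->q16 q17-b->q11 q18-a->q19 q18-b->q18 q19-a->q14 q19-b->q21 q20-a->q19 q20-b->q15 q21-a->q19 q21-b->q18

Run two small machines in parallel and take their product. One (4 states) tracks how much of the suffix `bab` has currently been matched; the other (6 states) tracks the count of `a`s, saturating at 5. Each combined state is a pair, one component from each; accept when both components accept.
A 22-state machine:
          a    b  
>  q0     q1   q2 
   q1     q3   q4 
   q2     q5   q2 
   q3     q6   q7 
   q4     q8   q4 
   q5     q3   q9 
   q6    q10  q11 
   q7    q12   q7 
   q8     q6  q13 
   q9     q8   q4 
   q10   q14  q15 
   q11   q16  q11 
   q12   q10  q17 
   q13   q12   q7 
   q14   q14  q18 
   q15   q19  q15 
   q16   q14  q20 
   q17   q16  q11 
   q18   q19  q18 
   q19   q14  q21 
 * q20   q19  q15 
   q21   q19  q18 
(> = start, * = accepting)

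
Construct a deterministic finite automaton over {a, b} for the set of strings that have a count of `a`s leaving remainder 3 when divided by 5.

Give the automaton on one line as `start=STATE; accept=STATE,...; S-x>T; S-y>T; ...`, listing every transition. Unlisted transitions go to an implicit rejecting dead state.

start=q0; accept=q3; q0-a>q1; q0-b>q0; q1-a>q2; q1-b>q1; q2-a>q3; q2-b>q2; q3-a>q4; q3-b>q3; q4-a>q0; q4-b>q4

The only thing that matters is how many `a`s have appeared, reduced mod 5. Use one state per residue: q0 for 0, …, q4 for 4. Reading `a` moves to the next residue; anything else stays put. q3 is accepting.
A 5-state machine:
        a   b  
>  q0   q1  q0 
   q1   q2  q1 
   q2   q3  q2 
 * q3   q4  q3 
   q4   q0  q4 
(> = start, * = accepting)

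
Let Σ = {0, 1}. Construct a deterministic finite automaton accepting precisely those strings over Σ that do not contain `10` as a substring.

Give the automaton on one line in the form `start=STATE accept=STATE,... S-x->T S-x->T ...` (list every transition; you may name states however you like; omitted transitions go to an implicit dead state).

start=A accept=A,B A-0->A A-1->B B-0->C B-1->B C-0->C C-1->C

Track partial matches of the forbidden pattern `10`. State C is a dead state reached once `10` has occurred; every other state accepts. A means no part of `10` is currently matched.
       0  1 
>* A   A  B 
 * B   C  B 
   C   C  C 
(> = start, * = accepting)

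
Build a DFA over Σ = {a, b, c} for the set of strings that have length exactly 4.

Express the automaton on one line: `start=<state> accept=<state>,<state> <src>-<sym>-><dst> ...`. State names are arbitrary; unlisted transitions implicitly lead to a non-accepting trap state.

start=S0 accept=S4 S0-a->S1 S0-b->S1 S0-c->S1 S1-a->S2 S1-b->S2 S1-c->S2 S2-a->S3 S2-b->S3 S2-c->S3 S3-a->S4 S3-b->S4 S3-c->S4 S4-a->S5 S4-b->S5 S4-c->S5 S5-a->S5 S5-b->S5 S5-c->S5

Count input length up to 5: every symbol moves from S0 toward S5, which means 'more than 4' and absorbs. Accept from {S4}.
        a   b   c  
>  S0   S1  S1  S1 
   S1   S2  S2  S2 
   S2   S3  S3  S3 
   S3   S4  S4  S4 
 * S4   S5  S5  S5 
   S5   S5  S5  S5 
(> = start, * = accepting)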